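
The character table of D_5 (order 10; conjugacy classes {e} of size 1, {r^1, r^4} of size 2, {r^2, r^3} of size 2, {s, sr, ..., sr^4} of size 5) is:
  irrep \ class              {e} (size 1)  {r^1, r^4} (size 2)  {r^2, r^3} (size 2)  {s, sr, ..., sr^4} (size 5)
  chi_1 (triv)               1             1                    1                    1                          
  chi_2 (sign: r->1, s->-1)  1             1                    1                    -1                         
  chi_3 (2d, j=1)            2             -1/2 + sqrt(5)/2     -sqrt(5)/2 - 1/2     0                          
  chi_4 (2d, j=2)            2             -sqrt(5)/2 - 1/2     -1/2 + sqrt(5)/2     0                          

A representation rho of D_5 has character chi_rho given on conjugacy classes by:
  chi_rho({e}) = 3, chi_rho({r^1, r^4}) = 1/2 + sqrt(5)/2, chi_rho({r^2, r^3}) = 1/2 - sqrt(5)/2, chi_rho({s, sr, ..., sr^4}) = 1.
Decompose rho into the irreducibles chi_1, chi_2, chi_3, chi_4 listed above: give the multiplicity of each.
Multiplicities: chi_1: 1, chi_2: 0, chi_3: 1, chi_4: 0.

Explanation: Use <chi_rho, chi> = (1/|G|) sum_C |C| * chi_rho(C) * conj(chi(C)) with |G| = 10 for each irreducible chi in the table:
  <chi_rho, chi_1> = (1/10)[1*(3)*conj(1) + 2*(1/2 + sqrt(5)/2)*conj(1) + 2*(1/2 - sqrt(5)/2)*conj(1) + 5*(1)*conj(1)]
      = (1/10)[(3) + (1 + sqrt(5)) + (1 - sqrt(5)) + (5)] = 10/10 = 1
  <chi_rho, chi_2> = (1/10)[1*(3)*conj(1) + 2*(1/2 + sqrt(5)/2)*conj(1) + 2*(1/2 - sqrt(5)/2)*conj(1) + 5*(1)*conj(-1)]
      = (1/10)[(3) + (1 + sqrt(5)) + (1 - sqrt(5)) + (-5)] = 0/10 = 0
  <chi_rho, chi_3> = (1/10)[1*(3)*conj(2) + 2*(1/2 + sqrt(5)/2)*conj(-1/2 + sqrt(5)/2) + 2*(1/2 - sqrt(5)/2)*conj(-sqrt(5)/2 - 1/2) + 5*(1)*conj(0)]
      = (1/10)[(6) + (2) + (2) + (0)] = 10/10 = 1
  <chi_rho, chi_4> = (1/10)[1*(3)*conj(2) + 2*(1/2 + sqrt(5)/2)*conj(-sqrt(5)/2 - 1/2) + 2*(1/2 - sqrt(5)/2)*conj(-1/2 + sqrt(5)/2) + 5*(1)*conj(0)]
      = (1/10)[(6) + (-3 - sqrt(5)) + (-3 + sqrt(5)) + (0)] = 0/10 = 0
Dimension check: dim(rho) = sum (mult * dim) = 1*1 + 0*1 + 1*2 + 0*2 = 3 = chi_rho(e) = 3.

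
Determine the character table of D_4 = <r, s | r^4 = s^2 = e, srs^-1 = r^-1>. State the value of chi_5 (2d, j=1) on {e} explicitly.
Conjugacy classes: {e} of size 1, {r^2} of size 1, {r^1, r^3} of size 2, {s, sr^2, ...} of size 2, {sr, sr^3, ...} of size 2.
Character table:
  irrep \ class              {e} (size 1)  {r^2} (size 1)  {r^1, r^3} (size 2)  {s, sr^2, ...} (size 2)  {sr, sr^3, ...} (size 2)
  chi_1 (triv)               1             1               1                    1                        1                       
  chi_2 (sign: r->1, s->-1)  1             1               1                    -1                       -1                      
  chi_3 (r->-1, s->1)        1             1               -1                   1                        -1                      
  chi_4 (r->-1, s->-1)       1             1               -1                   -1                       1                       
  chi_5 (2d, j=1)            2             -2              0                    0                        0                       

Spot check: chi_5 (2d, j=1) on {e} = 2.

Justification: D_4 has order 2*4 = 8 with 5 conjugacy classes, hence 5 irreducibles. Sum of squared dims 1 + 1 + 1 + 1 + 4 = 8 = |G|. Linear characters come from the abelianisation; the 2-dimensional irreps have character r^k -> 2*cos(2*pi*j*k/4), reflections -> 0.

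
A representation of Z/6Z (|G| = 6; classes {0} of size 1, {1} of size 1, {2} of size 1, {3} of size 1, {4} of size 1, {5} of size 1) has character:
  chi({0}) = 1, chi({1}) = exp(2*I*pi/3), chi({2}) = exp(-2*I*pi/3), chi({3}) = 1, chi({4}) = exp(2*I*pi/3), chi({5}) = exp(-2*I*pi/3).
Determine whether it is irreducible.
Irreducible: <chi, chi> = 1.

Explanation: <chi, chi> = (1/|G|) sum_C |C| * |chi(C)|^2 = (1/6)[1*|1|^2 + 1*|exp(2*I*pi/3)|^2 + 1*|exp(-2*I*pi/3)|^2 + 1*|1|^2 + 1*|exp(2*I*pi/3)|^2 + 1*|exp(-2*I*pi/3)|^2]
  = (1/6)[(1) + (1) + (1) + (1) + (1) + (1)] = 6/6 = 1.
(Exp terms are combined using exp(i*s)*conj(exp(i*t)) = exp(i*(s-t)), and sums of them are collapsed using the identity that for every m > 1 the m distinct m-th roots of unity sum to 0, e.g. 1 + exp(2*I*pi/3) + exp(-2*I*pi/3) = 0.)
A character is irreducible iff <chi, chi> = 1, so this representation is irreducible.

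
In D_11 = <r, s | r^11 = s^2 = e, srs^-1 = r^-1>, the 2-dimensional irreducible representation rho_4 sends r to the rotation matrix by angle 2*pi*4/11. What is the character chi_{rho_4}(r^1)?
chi_{rho_4}(r^1) = 2*cos(2*pi*4*1/11) = -2*cos(3*pi/11)

Derivation: rho_4(r^1) is rotation by angle 2*pi*4*1/11, whose trace is 2*cos(2*pi*4*1/11) = -2*cos(3*pi/11).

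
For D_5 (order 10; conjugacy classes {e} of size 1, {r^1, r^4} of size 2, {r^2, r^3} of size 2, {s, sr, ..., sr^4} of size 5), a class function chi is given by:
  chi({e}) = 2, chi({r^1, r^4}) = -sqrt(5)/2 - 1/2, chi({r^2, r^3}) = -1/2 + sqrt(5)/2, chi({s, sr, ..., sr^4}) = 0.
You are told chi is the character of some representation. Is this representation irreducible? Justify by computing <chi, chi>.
Irreducible: <chi, chi> = 1.

Details: <chi, chi> = (1/|G|) sum_C |C| * |chi(C)|^2 = (1/10)[1*|2|^2 + 2*|-sqrt(5)/2 - 1/2|^2 + 2*|-1/2 + sqrt(5)/2|^2 + 5*|0|^2]
  = (1/10)[(4) + (sqrt(5) + 3) + (3 - sqrt(5)) + (0)] = 10/10 = 1.
A character is irreducible iff <chi, chi> = 1, so this representation is irreducible.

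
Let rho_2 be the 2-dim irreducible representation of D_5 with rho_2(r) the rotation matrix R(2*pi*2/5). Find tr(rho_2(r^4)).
chi_{rho_2}(r^4) = 2*cos(2*pi*2*4/5) = -sqrt(5)/2 - 1/2

rho_2(r^4) is rotation by angle 2*pi*2*4/5, whose trace is 2*cos(2*pi*2*4/5) = -sqrt(5)/2 - 1/2.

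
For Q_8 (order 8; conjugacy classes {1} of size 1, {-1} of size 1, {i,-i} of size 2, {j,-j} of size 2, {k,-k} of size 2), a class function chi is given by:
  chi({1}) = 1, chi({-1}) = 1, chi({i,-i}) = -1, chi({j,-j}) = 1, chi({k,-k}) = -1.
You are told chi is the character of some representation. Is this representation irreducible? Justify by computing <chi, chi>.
Irreducible: <chi, chi> = 1.

Argument: <chi, chi> = (1/|G|) sum_C |C| * |chi(C)|^2 = (1/8)[1*|1|^2 + 1*|1|^2 + 2*|-1|^2 + 2*|1|^2 + 2*|-1|^2]
  = (1/8)[(1) + (1) + (2) + (2) + (2)] = 8/8 = 1.
A character is irreducible iff <chi, chi> = 1, so this representation is irreducible.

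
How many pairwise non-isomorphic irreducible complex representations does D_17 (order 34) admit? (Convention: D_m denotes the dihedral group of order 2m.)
10

Argument: The number of irreducible complex representations of a finite group equals its number of conjugacy classes. D_17 has 10 conjugacy classes ((n+3)/2 for n odd), so D_17 (order 34) has exactly 10 irreducible complex representations.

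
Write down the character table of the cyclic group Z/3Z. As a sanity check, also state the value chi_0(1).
Character table of Z/3Z (irreps indexed chi_0,...,chi_2 with chi_k(m) = zeta_3^(k*m), zeta_3 = exp(2*pi*i/3)):
  irrep \ class  {0} (size 1)  {1} (size 1)    {2} (size 1)  
  chi_0          1             1               1             
  chi_1          1             exp(2*I*pi/3)   exp(-2*I*pi/3)
  chi_2          1             exp(-2*I*pi/3)  exp(2*I*pi/3) 

Spot check: chi_0(1) = zeta_3^(0*1) = zeta_3^0 = 1.

Solution. Z/3Z is abelian, so all 3 irreducible complex representations are 1-dimensional. They are given by chi_k(m) = zeta_3^(k*m) for k = 0,...,2. Row orthogonality: sum_m chi_k(m) conj(chi_l(m)) = 3 * [k = l].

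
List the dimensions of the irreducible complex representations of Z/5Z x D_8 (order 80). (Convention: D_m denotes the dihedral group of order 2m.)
Dimensions: 1, 1, 1, 1, 1, 1, 1, 1, 1, 1, 1, 1, 1, 1, 1, 1, 1, 1, 1, 1, 2, 2, 2, 2, 2, 2, 2, 2, 2, 2, 2, 2, 2, 2, 2

Argument: There are 35 irreducibles (= number of conjugacy classes). Their dimensions d_i satisfy sum d_i^2 = |G| = 80: 1 + 1 + 1 + 1 + 1 + 1 + 1 + 1 + 1 + 1 + 1 + 1 + 1 + 1 + 1 + 1 + 1 + 1 + 1 + 1 + 4 + 4 + 4 + 4 + 4 + 4 + 4 + 4 + 4 + 4 + 4 + 4 + 4 + 4 + 4 = 80. (For the product with Z/5Z: each of the 5 1-dim characters of Z/5Z tensors with each irrep of D_8, giving 5 copies of each D_8-dimension.)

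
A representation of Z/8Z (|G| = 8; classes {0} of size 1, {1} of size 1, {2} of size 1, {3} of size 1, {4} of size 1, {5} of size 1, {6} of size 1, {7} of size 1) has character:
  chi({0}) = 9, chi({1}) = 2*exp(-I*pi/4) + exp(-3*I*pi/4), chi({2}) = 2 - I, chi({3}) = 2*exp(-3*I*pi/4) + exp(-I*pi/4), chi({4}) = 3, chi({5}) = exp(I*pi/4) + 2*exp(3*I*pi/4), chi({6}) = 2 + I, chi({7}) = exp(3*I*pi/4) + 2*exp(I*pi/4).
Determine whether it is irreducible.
Not irreducible (reducible): <chi, chi> = 15 > 1.

<chi, chi> = (1/|G|) sum_C |C| * |chi(C)|^2 = (1/8)[1*|9|^2 + 1*|2*exp(-I*pi/4) + exp(-3*I*pi/4)|^2 + 1*|2 - I|^2 + 1*|2*exp(-3*I*pi/4) + exp(-I*pi/4)|^2 + 1*|3|^2 + 1*|exp(I*pi/4) + 2*exp(3*I*pi/4)|^2 + 1*|2 + I|^2 + 1*|exp(3*I*pi/4) + 2*exp(I*pi/4)|^2]
  = (1/8)[(81) + (5) + (5) + (5) + (9) + (5) + (5) + (5)] = 120/8 = 15.
(Exp terms are combined using exp(i*s)*conj(exp(i*t)) = exp(i*(s-t)), and sums of them are collapsed using the identity that for every m > 1 the m distinct m-th roots of unity sum to 0, e.g. 1 + exp(2*I*pi/3) + exp(-2*I*pi/3) = 0.)
A character is irreducible iff <chi, chi> = 1, so this representation is reducible.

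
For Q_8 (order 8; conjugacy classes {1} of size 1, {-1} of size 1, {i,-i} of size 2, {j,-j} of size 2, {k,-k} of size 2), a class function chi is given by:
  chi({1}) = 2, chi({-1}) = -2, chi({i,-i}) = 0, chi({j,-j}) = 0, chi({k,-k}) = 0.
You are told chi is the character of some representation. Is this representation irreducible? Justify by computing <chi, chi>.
Irreducible: <chi, chi> = 1.

Derivation: <chi, chi> = (1/|G|) sum_C |C| * |chi(C)|^2 = (1/8)[1*|2|^2 + 1*|-2|^2 + 2*|0|^2 + 2*|0|^2 + 2*|0|^2]
  = (1/8)[(4) + (4) + (0) + (0) + (0)] = 8/8 = 1.
A character is irreducible iff <chi, chi> = 1, so this representation is irreducible.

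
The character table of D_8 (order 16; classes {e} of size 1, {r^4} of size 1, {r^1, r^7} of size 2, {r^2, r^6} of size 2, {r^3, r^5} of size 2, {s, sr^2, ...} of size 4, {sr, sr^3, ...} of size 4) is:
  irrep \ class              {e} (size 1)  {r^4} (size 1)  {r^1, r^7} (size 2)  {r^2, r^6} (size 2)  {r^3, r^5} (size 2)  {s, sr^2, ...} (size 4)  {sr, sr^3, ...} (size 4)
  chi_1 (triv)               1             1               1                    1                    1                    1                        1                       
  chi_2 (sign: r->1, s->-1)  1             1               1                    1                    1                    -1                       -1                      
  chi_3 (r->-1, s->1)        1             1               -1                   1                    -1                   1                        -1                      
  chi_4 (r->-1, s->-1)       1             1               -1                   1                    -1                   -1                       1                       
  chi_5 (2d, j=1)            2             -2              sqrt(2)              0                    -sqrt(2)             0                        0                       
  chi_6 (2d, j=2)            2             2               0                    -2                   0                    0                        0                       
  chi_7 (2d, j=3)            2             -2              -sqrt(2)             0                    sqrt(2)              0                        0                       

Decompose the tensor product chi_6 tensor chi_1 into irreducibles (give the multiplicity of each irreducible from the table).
chi_6 tensor chi_1 = chi_6 (all other irreducibles have multiplicity 0).

Proof sketch: The character of a tensor product is the pointwise product (chi_6 * chi_1)(C) = chi_6(C) * chi_1(C):
  {e}: (2)*(1), {r^4}: (2)*(1), {r^1, r^7}: (0)*(1), {r^2, r^6}: (-2)*(1), {r^3, r^5}: (0)*(1), {s, sr^2, ...}: (0)*(1), {sr, sr^3, ...}: (0)*(1)
so (chi_6 * chi_1) takes values
  {e} -> 2, {r^4} -> 2, {r^1, r^7} -> 0, {r^2, r^6} -> -2, {r^3, r^5} -> 0, {s, sr^2, ...} -> 0, {sr, sr^3, ...} -> 0.
Now take the inner product of this character with each irreducible chi from the table, <chi_6*chi_1, chi> = (1/16) sum_C |C| (chi_6*chi_1)(C) conj(chi(C)):
  <chi_6*chi_1, chi_1> = (1/16)[1*(2)*conj(1) + 1*(2)*conj(1) + 2*(0)*conj(1) + 2*(-2)*conj(1) + 2*(0)*conj(1) + 4*(0)*conj(1) + 4*(0)*conj(1)]
      = (1/16)[(2) + (2) + (0) + (-4) + (0) + (0) + (0)] = 0/16 = 0
  <chi_6*chi_1, chi_2> = (1/16)[1*(2)*conj(1) + 1*(2)*conj(1) + 2*(0)*conj(1) + 2*(-2)*conj(1) + 2*(0)*conj(1) + 4*(0)*conj(-1) + 4*(0)*conj(-1)]
      = (1/16)[(2) + (2) + (0) + (-4) + (0) + (0) + (0)] = 0/16 = 0
  <chi_6*chi_1, chi_3> = (1/16)[1*(2)*conj(1) + 1*(2)*conj(1) + 2*(0)*conj(-1) + 2*(-2)*conj(1) + 2*(0)*conj(-1) + 4*(0)*conj(1) + 4*(0)*conj(-1)]
      = (1/16)[(2) + (2) + (0) + (-4) + (0) + (0) + (0)] = 0/16 = 0
  <chi_6*chi_1, chi_4> = (1/16)[1*(2)*conj(1) + 1*(2)*conj(1) + 2*(0)*conj(-1) + 2*(-2)*conj(1) + 2*(0)*conj(-1) + 4*(0)*conj(-1) + 4*(0)*conj(1)]
      = (1/16)[(2) + (2) + (0) + (-4) + (0) + (0) + (0)] = 0/16 = 0
  <chi_6*chi_1, chi_5> = (1/16)[1*(2)*conj(2) + 1*(2)*conj(-2) + 2*(0)*conj(sqrt(2)) + 2*(-2)*conj(0) + 2*(0)*conj(-sqrt(2)) + 4*(0)*conj(0) + 4*(0)*conj(0)]
      = (1/16)[(4) + (-4) + (0) + (0) + (0) + (0) + (0)] = 0/16 = 0
  <chi_6*chi_1, chi_6> = (1/16)[1*(2)*conj(2) + 1*(2)*conj(2) + 2*(0)*conj(0) + 2*(-2)*conj(-2) + 2*(0)*conj(0) + 4*(0)*conj(0) + 4*(0)*conj(0)]
      = (1/16)[(4) + (4) + (0) + (8) + (0) + (0) + (0)] = 16/16 = 1
  <chi_6*chi_1, chi_7> = (1/16)[1*(2)*conj(2) + 1*(2)*conj(-2) + 2*(0)*conj(-sqrt(2)) + 2*(-2)*conj(0) + 2*(0)*conj(sqrt(2)) + 4*(0)*conj(0) + 4*(0)*conj(0)]
      = (1/16)[(4) + (-4) + (0) + (0) + (0) + (0) + (0)] = 0/16 = 0
Hence the multiplicities are chi_6: 1. Dimension check: dim(chi_6)*dim(chi_1) = 2*1 = 2 and sum (mult * dim) = 1*2 = 2.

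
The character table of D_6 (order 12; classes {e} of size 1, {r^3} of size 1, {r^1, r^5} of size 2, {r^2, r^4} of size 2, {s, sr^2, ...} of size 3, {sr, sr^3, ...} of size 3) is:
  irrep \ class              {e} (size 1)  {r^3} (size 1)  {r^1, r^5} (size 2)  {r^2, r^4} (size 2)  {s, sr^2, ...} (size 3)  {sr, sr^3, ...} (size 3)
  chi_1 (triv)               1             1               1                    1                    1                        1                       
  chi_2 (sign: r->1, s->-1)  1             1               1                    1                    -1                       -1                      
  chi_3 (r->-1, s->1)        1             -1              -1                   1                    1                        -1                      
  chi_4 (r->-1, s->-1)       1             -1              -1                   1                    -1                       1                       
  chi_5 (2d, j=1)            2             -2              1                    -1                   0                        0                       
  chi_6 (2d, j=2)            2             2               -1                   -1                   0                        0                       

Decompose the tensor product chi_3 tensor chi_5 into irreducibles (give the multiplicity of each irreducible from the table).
chi_3 tensor chi_5 = chi_6 (all other irreducibles have multiplicity 0).

Proof sketch: The character of a tensor product is the pointwise product (chi_3 * chi_5)(C) = chi_3(C) * chi_5(C):
  {e}: (1)*(2), {r^3}: (-1)*(-2), {r^1, r^5}: (-1)*(1), {r^2, r^4}: (1)*(-1), {s, sr^2, ...}: (1)*(0), {sr, sr^3, ...}: (-1)*(0)
so (chi_3 * chi_5) takes values
  {e} -> 2, {r^3} -> 2, {r^1, r^5} -> -1, {r^2, r^4} -> -1, {s, sr^2, ...} -> 0, {sr, sr^3, ...} -> 0.
Now take the inner product of this character with each irreducible chi from the table, <chi_3*chi_5, chi> = (1/12) sum_C |C| (chi_3*chi_5)(C) conj(chi(C)):
  <chi_3*chi_5, chi_1> = (1/12)[1*(2)*conj(1) + 1*(2)*conj(1) + 2*(-1)*conj(1) + 2*(-1)*conj(1) + 3*(0)*conj(1) + 3*(0)*conj(1)]
      = (1/12)[(2) + (2) + (-2) + (-2) + (0) + (0)] = 0/12 = 0
  <chi_3*chi_5, chi_2> = (1/12)[1*(2)*conj(1) + 1*(2)*conj(1) + 2*(-1)*conj(1) + 2*(-1)*conj(1) + 3*(0)*conj(-1) + 3*(0)*conj(-1)]
      = (1/12)[(2) + (2) + (-2) + (-2) + (0) + (0)] = 0/12 = 0
  <chi_3*chi_5, chi_3> = (1/12)[1*(2)*conj(1) + 1*(2)*conj(-1) + 2*(-1)*conj(-1) + 2*(-1)*conj(1) + 3*(0)*conj(1) + 3*(0)*conj(-1)]
      = (1/12)[(2) + (-2) + (2) + (-2) + (0) + (0)] = 0/12 = 0
  <chi_3*chi_5, chi_4> = (1/12)[1*(2)*conj(1) + 1*(2)*conj(-1) + 2*(-1)*conj(-1) + 2*(-1)*conj(1) + 3*(0)*conj(-1) + 3*(0)*conj(1)]
      = (1/12)[(2) + (-2) + (2) + (-2) + (0) + (0)] = 0/12 = 0
  <chi_3*chi_5, chi_5> = (1/12)[1*(2)*conj(2) + 1*(2)*conj(-2) + 2*(-1)*conj(1) + 2*(-1)*conj(-1) + 3*(0)*conj(0) + 3*(0)*conj(0)]
      = (1/12)[(4) + (-4) + (-2) + (2) + (0) + (0)] = 0/12 = 0
  <chi_3*chi_5, chi_6> = (1/12)[1*(2)*conj(2) + 1*(2)*conj(2) + 2*(-1)*conj(-1) + 2*(-1)*conj(-1) + 3*(0)*conj(0) + 3*(0)*conj(0)]
      = (1/12)[(4) + (4) + (2) + (2) + (0) + (0)] = 12/12 = 1
Hence the multiplicities are chi_6: 1. Dimension check: dim(chi_3)*dim(chi_5) = 1*2 = 2 and sum (mult * dim) = 1*2 = 2.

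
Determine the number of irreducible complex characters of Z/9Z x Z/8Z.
72

Reasoning: The number of irreducible complex representations of a finite group equals its number of conjugacy classes. Z/9Z x Z/8Z is abelian of order 72, so every element is its own conjugacy class: 72 classes, so Z/9Z x Z/8Z (order 72) has exactly 72 irreducible complex representations.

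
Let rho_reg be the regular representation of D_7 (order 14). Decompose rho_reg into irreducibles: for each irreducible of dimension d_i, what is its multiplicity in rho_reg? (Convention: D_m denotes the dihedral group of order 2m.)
Each irreducible V_i of dimension d_i appears with multiplicity d_i, i.e. rho_reg = (direct sum over all irreducibles V_i) d_i V_i. The irreducible dimensions for D_7 are 1, 1, 2, 2, 2: 2 irreducibles of dimension 1, each with multiplicity 1; 3 irreducibles of dimension 2, each with multiplicity 2. Total dimension 2*1*1 + 3*2*2 = 14 = |G|.

Argument: General theorem: in the regular representation of a finite group G, each irreducible appears with multiplicity equal to its dimension. Check: dim(rho_reg) = sum d_i^2 = 1 + 1 + 4 + 4 + 4 = 14 = |G|.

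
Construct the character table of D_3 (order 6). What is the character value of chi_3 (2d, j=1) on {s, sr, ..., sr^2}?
Conjugacy classes: {e} of size 1, {r^1, r^2} of size 2, {s, sr, ..., sr^2} of size 3.
Character table:
  irrep \ class              {e} (size 1)  {r^1, r^2} (size 2)  {s, sr, ..., sr^2} (size 3)
  chi_1 (triv)               1             1                    1                          
  chi_2 (sign: r->1, s->-1)  1             1                    -1                         
  chi_3 (2d, j=1)            2             -1                   0                          

Spot check: chi_3 (2d, j=1) on {s, sr, ..., sr^2} = 0.

Argument: D_3 has order 2*3 = 6 with 3 conjugacy classes, hence 3 irreducibles. Sum of squared dims 1 + 1 + 4 = 6 = |G|. Linear characters come from the abelianisation; the 2-dimensional irreps have character r^k -> 2*cos(2*pi*j*k/3), reflections -> 0.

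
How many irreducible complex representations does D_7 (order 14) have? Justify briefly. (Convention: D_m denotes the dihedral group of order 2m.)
5

Explanation: The number of irreducible complex representations of a finite group equals its number of conjugacy classes. D_7 has 5 conjugacy classes ((n+3)/2 for n odd), so D_7 (order 14) has exactly 5 irreducible complex representations.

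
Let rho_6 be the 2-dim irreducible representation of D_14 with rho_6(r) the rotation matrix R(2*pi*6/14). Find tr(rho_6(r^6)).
chi_{rho_6}(r^6) = 2*cos(2*pi*6*6/14) = -2*cos(pi/7)

Explanation: rho_6(r^6) is rotation by angle 2*pi*6*6/14, whose trace is 2*cos(2*pi*6*6/14) = -2*cos(pi/7).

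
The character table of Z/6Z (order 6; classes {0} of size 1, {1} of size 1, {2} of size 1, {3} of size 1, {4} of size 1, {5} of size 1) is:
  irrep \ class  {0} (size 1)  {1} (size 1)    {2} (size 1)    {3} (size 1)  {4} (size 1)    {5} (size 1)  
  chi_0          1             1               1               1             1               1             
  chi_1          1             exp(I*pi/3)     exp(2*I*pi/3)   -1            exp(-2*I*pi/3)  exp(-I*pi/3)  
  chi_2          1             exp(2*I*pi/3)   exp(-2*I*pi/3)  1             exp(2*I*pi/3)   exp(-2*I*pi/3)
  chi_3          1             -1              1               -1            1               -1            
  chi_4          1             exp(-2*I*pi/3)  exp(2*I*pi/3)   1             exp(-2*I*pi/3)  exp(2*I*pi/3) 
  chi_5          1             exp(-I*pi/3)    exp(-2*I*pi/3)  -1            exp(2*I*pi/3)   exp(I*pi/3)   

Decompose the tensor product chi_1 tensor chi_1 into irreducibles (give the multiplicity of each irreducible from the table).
chi_1 tensor chi_1 = chi_2 (all other irreducibles have multiplicity 0).

Working: The character of a tensor product is the pointwise product (chi_1 * chi_1)(C) = chi_1(C) * chi_1(C):
  {0}: (1)*(1), {1}: (exp(I*pi/3))*(exp(I*pi/3)), {2}: (exp(2*I*pi/3))*(exp(2*I*pi/3)), {3}: (-1)*(-1), {4}: (exp(-2*I*pi/3))*(exp(-2*I*pi/3)), {5}: (exp(-I*pi/3))*(exp(-I*pi/3))
so (chi_1 * chi_1) takes values
  {0} -> 1, {1} -> exp(2*I*pi/3), {2} -> exp(-2*I*pi/3), {3} -> 1, {4} -> exp(2*I*pi/3), {5} -> exp(-2*I*pi/3).
Now take the inner product of this character with each irreducible chi from the table, <chi_1*chi_1, chi> = (1/6) sum_C |C| (chi_1*chi_1)(C) conj(chi(C)):
  <chi_1*chi_1, chi_0> = (1/6)[1*(1)*conj(1) + 1*(exp(2*I*pi/3))*conj(1) + 1*(exp(-2*I*pi/3))*conj(1) + 1*(1)*conj(1) + 1*(exp(2*I*pi/3))*conj(1) + 1*(exp(-2*I*pi/3))*conj(1)]
      = (1/6)[(1) + (exp(2*I*pi/3)) + (exp(-2*I*pi/3)) + (1) + (exp(2*I*pi/3)) + (exp(-2*I*pi/3))] = 0/6 = 0
  <chi_1*chi_1, chi_1> = (1/6)[1*(1)*conj(1) + 1*(exp(2*I*pi/3))*conj(exp(I*pi/3)) + 1*(exp(-2*I*pi/3))*conj(exp(2*I*pi/3)) + 1*(1)*conj(-1) + 1*(exp(2*I*pi/3))*conj(exp(-2*I*pi/3)) + 1*(exp(-2*I*pi/3))*conj(exp(-I*pi/3))]
      = (1/6)[(1) + (exp(I*pi/3)) + (exp(2*I*pi/3)) + (-1) + (exp(-2*I*pi/3)) + (exp(-I*pi/3))] = 0/6 = 0
  <chi_1*chi_1, chi_2> = (1/6)[1*(1)*conj(1) + 1*(exp(2*I*pi/3))*conj(exp(2*I*pi/3)) + 1*(exp(-2*I*pi/3))*conj(exp(-2*I*pi/3)) + 1*(1)*conj(1) + 1*(exp(2*I*pi/3))*conj(exp(2*I*pi/3)) + 1*(exp(-2*I*pi/3))*conj(exp(-2*I*pi/3))]
      = (1/6)[(1) + (1) + (1) + (1) + (1) + (1)] = 6/6 = 1
  <chi_1*chi_1, chi_3> = (1/6)[1*(1)*conj(1) + 1*(exp(2*I*pi/3))*conj(-1) + 1*(exp(-2*I*pi/3))*conj(1) + 1*(1)*conj(-1) + 1*(exp(2*I*pi/3))*conj(1) + 1*(exp(-2*I*pi/3))*conj(-1)]
      = (1/6)[(1) + (-exp(2*I*pi/3)) + (exp(-2*I*pi/3)) + (-1) + (exp(2*I*pi/3)) + (-exp(-2*I*pi/3))] = 0/6 = 0
  <chi_1*chi_1, chi_4> = (1/6)[1*(1)*conj(1) + 1*(exp(2*I*pi/3))*conj(exp(-2*I*pi/3)) + 1*(exp(-2*I*pi/3))*conj(exp(2*I*pi/3)) + 1*(1)*conj(1) + 1*(exp(2*I*pi/3))*conj(exp(-2*I*pi/3)) + 1*(exp(-2*I*pi/3))*conj(exp(2*I*pi/3))]
      = (1/6)[(1) + (exp(-2*I*pi/3)) + (exp(2*I*pi/3)) + (1) + (exp(-2*I*pi/3)) + (exp(2*I*pi/3))] = 0/6 = 0
  <chi_1*chi_1, chi_5> = (1/6)[1*(1)*conj(1) + 1*(exp(2*I*pi/3))*conj(exp(-I*pi/3)) + 1*(exp(-2*I*pi/3))*conj(exp(-2*I*pi/3)) + 1*(1)*conj(-1) + 1*(exp(2*I*pi/3))*conj(exp(2*I*pi/3)) + 1*(exp(-2*I*pi/3))*conj(exp(I*pi/3))]
      = (1/6)[(1) + (-1) + (1) + (-1) + (1) + (-1)] = 0/6 = 0
(Exp terms are combined using exp(i*s)*conj(exp(i*t)) = exp(i*(s-t)), and sums of them are collapsed using the identity that for every m > 1 the m distinct m-th roots of unity sum to 0, e.g. 1 + exp(2*I*pi/3) + exp(-2*I*pi/3) = 0.)
Hence the multiplicities are chi_2: 1. Dimension check: dim(chi_1)*dim(chi_1) = 1*1 = 1 and sum (mult * dim) = 1*1 = 1.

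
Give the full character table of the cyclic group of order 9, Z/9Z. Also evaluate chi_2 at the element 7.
Character table of Z/9Z (irreps indexed chi_0,...,chi_8 with chi_k(m) = zeta_9^(k*m), zeta_9 = exp(2*pi*i/9)):
  irrep \ class  {0} (size 1)  {1} (size 1)    {2} (size 1)    {3} (size 1)    {4} (size 1)    {5} (size 1)    {6} (size 1)    {7} (size 1)    {8} (size 1)  
  chi_0          1             1               1               1               1               1               1               1               1             
  chi_1          1             exp(2*I*pi/9)   exp(4*I*pi/9)   exp(2*I*pi/3)   exp(8*I*pi/9)   exp(-8*I*pi/9)  exp(-2*I*pi/3)  exp(-4*I*pi/9)  exp(-2*I*pi/9)
  chi_2          1             exp(4*I*pi/9)   exp(8*I*pi/9)   exp(-2*I*pi/3)  exp(-2*I*pi/9)  exp(2*I*pi/9)   exp(2*I*pi/3)   exp(-8*I*pi/9)  exp(-4*I*pi/9)
  chi_3          1             exp(2*I*pi/3)   exp(-2*I*pi/3)  1               exp(2*I*pi/3)   exp(-2*I*pi/3)  1               exp(2*I*pi/3)   exp(-2*I*pi/3)
  chi_4          1             exp(8*I*pi/9)   exp(-2*I*pi/9)  exp(2*I*pi/3)   exp(-4*I*pi/9)  exp(4*I*pi/9)   exp(-2*I*pi/3)  exp(2*I*pi/9)   exp(-8*I*pi/9)
  chi_5          1             exp(-8*I*pi/9)  exp(2*I*pi/9)   exp(-2*I*pi/3)  exp(4*I*pi/9)   exp(-4*I*pi/9)  exp(2*I*pi/3)   exp(-2*I*pi/9)  exp(8*I*pi/9) 
  chi_6          1             exp(-2*I*pi/3)  exp(2*I*pi/3)   1               exp(-2*I*pi/3)  exp(2*I*pi/3)   1               exp(-2*I*pi/3)  exp(2*I*pi/3) 
  chi_7          1             exp(-4*I*pi/9)  exp(-8*I*pi/9)  exp(2*I*pi/3)   exp(2*I*pi/9)   exp(-2*I*pi/9)  exp(-2*I*pi/3)  exp(8*I*pi/9)   exp(4*I*pi/9) 
  chi_8          1             exp(-2*I*pi/9)  exp(-4*I*pi/9)  exp(-2*I*pi/3)  exp(-8*I*pi/9)  exp(8*I*pi/9)   exp(2*I*pi/3)   exp(4*I*pi/9)   exp(2*I*pi/9) 

Spot check: chi_2(7) = zeta_9^(2*7) = zeta_9^14 = exp(-8*I*pi/9).

Reasoning: Z/9Z is abelian, so all 9 irreducible complex representations are 1-dimensional. They are given by chi_k(m) = zeta_9^(k*m) for k = 0,...,8. Row orthogonality: sum_m chi_k(m) conj(chi_l(m)) = 9 * [k = l].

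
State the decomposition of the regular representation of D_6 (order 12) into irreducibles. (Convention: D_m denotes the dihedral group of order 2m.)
Each irreducible V_i of dimension d_i appears with multiplicity d_i, i.e. rho_reg = (direct sum over all irreducibles V_i) d_i V_i. The irreducible dimensions for D_6 are 1, 1, 1, 1, 2, 2: 4 irreducibles of dimension 1, each with multiplicity 1; 2 irreducibles of dimension 2, each with multiplicity 2. Total dimension 4*1*1 + 2*2*2 = 12 = |G|.

Derivation: General theorem: in the regular representation of a finite group G, each irreducible appears with multiplicity equal to its dimension. Check: dim(rho_reg) = sum d_i^2 = 1 + 1 + 1 + 1 + 4 + 4 = 12 = |G|.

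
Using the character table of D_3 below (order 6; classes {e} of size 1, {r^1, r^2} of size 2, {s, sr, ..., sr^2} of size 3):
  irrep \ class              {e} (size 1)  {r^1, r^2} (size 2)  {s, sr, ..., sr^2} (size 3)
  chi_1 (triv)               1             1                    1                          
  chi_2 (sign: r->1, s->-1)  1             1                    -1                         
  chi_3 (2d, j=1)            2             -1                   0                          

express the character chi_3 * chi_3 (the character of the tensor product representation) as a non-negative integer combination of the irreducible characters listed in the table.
chi_3 tensor chi_3 = chi_1 + chi_2 + chi_3 (all other irreducibles have multiplicity 0).

Working: The character of a tensor product is the pointwise product (chi_3 * chi_3)(C) = chi_3(C) * chi_3(C):
  {e}: (2)*(2), {r^1, r^2}: (-1)*(-1), {s, sr, ..., sr^2}: (0)*(0)
so (chi_3 * chi_3) takes values
  {e} -> 4, {r^1, r^2} -> 1, {s, sr, ..., sr^2} -> 0.
Now take the inner product of this character with each irreducible chi from the table, <chi_3*chi_3, chi> = (1/6) sum_C |C| (chi_3*chi_3)(C) conj(chi(C)):
  <chi_3*chi_3, chi_1> = (1/6)[1*(4)*conj(1) + 2*(1)*conj(1) + 3*(0)*conj(1)]
      = (1/6)[(4) + (2) + (0)] = 6/6 = 1
  <chi_3*chi_3, chi_2> = (1/6)[1*(4)*conj(1) + 2*(1)*conj(1) + 3*(0)*conj(-1)]
      = (1/6)[(4) + (2) + (0)] = 6/6 = 1
  <chi_3*chi_3, chi_3> = (1/6)[1*(4)*conj(2) + 2*(1)*conj(-1) + 3*(0)*conj(0)]
      = (1/6)[(8) + (-2) + (0)] = 6/6 = 1
Hence the multiplicities are chi_1: 1, chi_2: 1, chi_3: 1. Dimension check: dim(chi_3)*dim(chi_3) = 2*2 = 4 and sum (mult * dim) = 1*1 + 1*1 + 1*2 = 4.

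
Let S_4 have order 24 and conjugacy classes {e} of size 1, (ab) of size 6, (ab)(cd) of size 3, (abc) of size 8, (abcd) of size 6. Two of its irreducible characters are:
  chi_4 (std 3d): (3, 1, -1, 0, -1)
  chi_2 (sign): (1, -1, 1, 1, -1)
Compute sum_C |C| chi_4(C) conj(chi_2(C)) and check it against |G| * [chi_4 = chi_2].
Sum = 0; so <chi_4, chi_2> = 0 (distinct irreducibles are orthogonal).

Proof sketch: Compute term by term over conjugacy classes (|C| * chi_4(C) * conj(chi_2(C))):
  1*(3)*conj(1) + 6*(1)*conj(-1) + 3*(-1)*conj(1) + 8*(0)*conj(1) + 6*(-1)*conj(-1)
  = (3) + (-6) + (-3) + (0) + (6)
  = 0.
Dividing by |G| = 24 gives 0/24 = 0, matching the row-orthogonality relation <chi_4, chi_2> = [chi_4 = chi_2].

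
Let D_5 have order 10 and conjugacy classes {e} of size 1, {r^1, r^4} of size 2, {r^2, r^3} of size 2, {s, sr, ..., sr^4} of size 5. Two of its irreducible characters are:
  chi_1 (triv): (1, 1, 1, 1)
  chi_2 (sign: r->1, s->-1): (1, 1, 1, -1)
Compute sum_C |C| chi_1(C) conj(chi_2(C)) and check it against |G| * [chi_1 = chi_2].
Sum = 0; so <chi_1, chi_2> = 0 (distinct irreducibles are orthogonal).

Proof sketch: Compute term by term over conjugacy classes (|C| * chi_1(C) * conj(chi_2(C))):
  1*(1)*conj(1) + 2*(1)*conj(1) + 2*(1)*conj(1) + 5*(1)*conj(-1)
  = (1) + (2) + (2) + (-5)
  = 0.
Dividing by |G| = 10 gives 0/10 = 0, matching the row-orthogonality relation <chi_1, chi_2> = [chi_1 = chi_2].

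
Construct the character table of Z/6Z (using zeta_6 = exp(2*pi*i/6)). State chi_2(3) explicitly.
Character table of Z/6Z (irreps indexed chi_0,...,chi_5 with chi_k(m) = zeta_6^(k*m), zeta_6 = exp(2*pi*i/6)):
  irrep \ class  {0} (size 1)  {1} (size 1)    {2} (size 1)    {3} (size 1)  {4} (size 1)    {5} (size 1)  
  chi_0          1             1               1               1             1               1             
  chi_1          1             exp(I*pi/3)     exp(2*I*pi/3)   -1            exp(-2*I*pi/3)  exp(-I*pi/3)  
  chi_2          1             exp(2*I*pi/3)   exp(-2*I*pi/3)  1             exp(2*I*pi/3)   exp(-2*I*pi/3)
  chi_3          1             -1              1               -1            1               -1            
  chi_4          1             exp(-2*I*pi/3)  exp(2*I*pi/3)   1             exp(-2*I*pi/3)  exp(2*I*pi/3) 
  chi_5          1             exp(-I*pi/3)    exp(-2*I*pi/3)  -1            exp(2*I*pi/3)   exp(I*pi/3)   

Spot check: chi_2(3) = zeta_6^(2*3) = zeta_6^6 = 1.

Working: Z/6Z is abelian, so all 6 irreducible complex representations are 1-dimensional. They are given by chi_k(m) = zeta_6^(k*m) for k = 0,...,5. Row orthogonality: sum_m chi_k(m) conj(chi_l(m)) = 6 * [k = l].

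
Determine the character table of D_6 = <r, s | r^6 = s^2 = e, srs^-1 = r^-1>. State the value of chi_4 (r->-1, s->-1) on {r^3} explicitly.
Conjugacy classes: {e} of size 1, {r^3} of size 1, {r^1, r^5} of size 2, {r^2, r^4} of size 2, {s, sr^2, ...} of size 3, {sr, sr^3, ...} of size 3.
Character table:
  irrep \ class              {e} (size 1)  {r^3} (size 1)  {r^1, r^5} (size 2)  {r^2, r^4} (size 2)  {s, sr^2, ...} (size 3)  {sr, sr^3, ...} (size 3)
  chi_1 (triv)               1             1               1                    1                    1                        1                       
  chi_2 (sign: r->1, s->-1)  1             1               1                    1                    -1                       -1                      
  chi_3 (r->-1, s->1)        1             -1              -1                   1                    1                        -1                      
  chi_4 (r->-1, s->-1)       1             -1              -1                   1                    -1                       1                       
  chi_5 (2d, j=1)            2             -2              1                    -1                   0                        0                       
  chi_6 (2d, j=2)            2             2               -1                   -1                   0                        0                       

Spot check: chi_4 (r->-1, s->-1) on {r^3} = -1.

Reasoning: D_6 has order 2*6 = 12 with 6 conjugacy classes, hence 6 irreducibles. Sum of squared dims 1 + 1 + 1 + 1 + 4 + 4 = 12 = |G|. Linear characters come from the abelianisation; the 2-dimensional irreps have character r^k -> 2*cos(2*pi*j*k/6), reflections -> 0.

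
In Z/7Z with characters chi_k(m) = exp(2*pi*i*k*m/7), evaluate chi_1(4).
chi_1(4) = zeta_7^4 = exp(-6*I*pi/7)

Working: chi_1(4) = zeta_7^(1*4) = zeta_7^4. Since zeta_7^7 = 1, this equals zeta_7^4 = exp(2*pi*i*4/7) = exp(-6*I*pi/7).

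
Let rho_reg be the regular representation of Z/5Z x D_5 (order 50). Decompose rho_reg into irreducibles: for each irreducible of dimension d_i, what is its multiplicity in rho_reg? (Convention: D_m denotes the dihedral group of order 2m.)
Each irreducible V_i of dimension d_i appears with multiplicity d_i, i.e. rho_reg = (direct sum over all irreducibles V_i) d_i V_i. The irreducible dimensions for Z/5Z x D_5 are 1, 1, 1, 1, 1, 1, 1, 1, 1, 1, 2, 2, 2, 2, 2, 2, 2, 2, 2, 2: 10 irreducibles of dimension 1, each with multiplicity 1; 10 irreducibles of dimension 2, each with multiplicity 2. Total dimension 10*1*1 + 10*2*2 = 50 = |G|.

Argument: General theorem: in the regular representation of a finite group G, each irreducible appears with multiplicity equal to its dimension. Check: dim(rho_reg) = sum d_i^2 = 1 + 1 + 1 + 1 + 1 + 1 + 1 + 1 + 1 + 1 + 4 + 4 + 4 + 4 + 4 + 4 + 4 + 4 + 4 + 4 = 50 = |G|.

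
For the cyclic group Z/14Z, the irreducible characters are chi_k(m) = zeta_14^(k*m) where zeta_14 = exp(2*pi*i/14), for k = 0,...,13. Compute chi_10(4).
chi_10(4) = zeta_14^40 = exp(-2*I*pi/7)

chi_10(4) = zeta_14^(10*4) = zeta_14^40. Since zeta_14^14 = 1, this equals zeta_14^12 = exp(2*pi*i*12/14) = exp(-2*I*pi/7).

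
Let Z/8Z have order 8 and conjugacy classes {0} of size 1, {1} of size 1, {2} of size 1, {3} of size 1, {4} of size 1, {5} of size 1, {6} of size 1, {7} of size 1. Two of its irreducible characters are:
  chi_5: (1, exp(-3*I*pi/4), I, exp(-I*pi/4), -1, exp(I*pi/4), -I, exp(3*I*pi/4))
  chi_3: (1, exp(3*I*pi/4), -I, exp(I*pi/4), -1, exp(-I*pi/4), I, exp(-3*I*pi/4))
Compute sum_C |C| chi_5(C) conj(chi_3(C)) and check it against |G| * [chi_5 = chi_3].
Sum = 0; so <chi_5, chi_3> = 0 (distinct irreducibles are orthogonal).

Explanation: Compute term by term over conjugacy classes (|C| * chi_5(C) * conj(chi_3(C))):
  1*(1)*conj(1) + 1*(exp(-3*I*pi/4))*conj(exp(3*I*pi/4)) + 1*(I)*conj(-I) + 1*(exp(-I*pi/4))*conj(exp(I*pi/4)) + 1*(-1)*conj(-1) + 1*(exp(I*pi/4))*conj(exp(-I*pi/4)) + 1*(-I)*conj(I) + 1*(exp(3*I*pi/4))*conj(exp(-3*I*pi/4))
  = (1) + (I) + (-1) + (-I) + (1) + (I) + (-1) + (-I)
  = 0.
(Exp terms are combined using exp(i*s)*conj(exp(i*t)) = exp(i*(s-t)), and sums of them are collapsed using the identity that for every m > 1 the m distinct m-th roots of unity sum to 0, e.g. 1 + exp(2*I*pi/3) + exp(-2*I*pi/3) = 0.)
Dividing by |G| = 8 gives 0/8 = 0, matching the row-orthogonality relation <chi_5, chi_3> = [chi_5 = chi_3].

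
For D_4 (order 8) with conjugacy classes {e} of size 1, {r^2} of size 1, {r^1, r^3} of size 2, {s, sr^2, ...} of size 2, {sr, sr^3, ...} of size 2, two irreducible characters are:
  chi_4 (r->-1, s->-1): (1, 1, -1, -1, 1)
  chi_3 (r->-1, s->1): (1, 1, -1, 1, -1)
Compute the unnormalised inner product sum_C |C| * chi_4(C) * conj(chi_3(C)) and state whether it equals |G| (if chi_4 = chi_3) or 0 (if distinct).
Sum = 0; so <chi_4, chi_3> = 0 (distinct irreducibles are orthogonal).

Compute term by term over conjugacy classes (|C| * chi_4(C) * conj(chi_3(C))):
  1*(1)*conj(1) + 1*(1)*conj(1) + 2*(-1)*conj(-1) + 2*(-1)*conj(1) + 2*(1)*conj(-1)
  = (1) + (1) + (2) + (-2) + (-2)
  = 0.
Dividing by |G| = 8 gives 0/8 = 0, matching the row-orthogonality relation <chi_4, chi_3> = [chi_4 = chi_3].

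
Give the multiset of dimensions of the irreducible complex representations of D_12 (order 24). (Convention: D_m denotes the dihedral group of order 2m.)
Dimensions: 1, 1, 1, 1, 2, 2, 2, 2, 2

Why: There are 9 irreducibles (= number of conjugacy classes). Their dimensions d_i satisfy sum d_i^2 = |G| = 24: 1 + 1 + 1 + 1 + 4 + 4 + 4 + 4 + 4 = 24.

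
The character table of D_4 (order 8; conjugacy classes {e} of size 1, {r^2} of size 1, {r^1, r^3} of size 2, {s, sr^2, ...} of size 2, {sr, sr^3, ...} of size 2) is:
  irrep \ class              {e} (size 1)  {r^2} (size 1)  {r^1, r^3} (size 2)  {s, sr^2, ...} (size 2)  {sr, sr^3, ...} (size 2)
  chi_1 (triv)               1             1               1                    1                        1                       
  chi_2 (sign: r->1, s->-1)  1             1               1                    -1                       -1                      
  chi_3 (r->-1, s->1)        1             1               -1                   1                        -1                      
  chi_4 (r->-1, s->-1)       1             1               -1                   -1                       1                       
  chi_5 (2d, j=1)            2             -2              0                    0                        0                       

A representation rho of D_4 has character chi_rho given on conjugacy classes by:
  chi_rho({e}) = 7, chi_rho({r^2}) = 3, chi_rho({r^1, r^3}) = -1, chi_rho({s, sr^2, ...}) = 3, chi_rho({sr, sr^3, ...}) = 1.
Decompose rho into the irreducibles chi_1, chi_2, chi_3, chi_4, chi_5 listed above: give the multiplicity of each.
Multiplicities: chi_1: 2, chi_2: 0, chi_3: 2, chi_4: 1, chi_5: 1.

Solution. Use <chi_rho, chi> = (1/|G|) sum_C |C| * chi_rho(C) * conj(chi(C)) with |G| = 8 for each irreducible chi in the table:
  <chi_rho, chi_1> = (1/8)[1*(7)*conj(1) + 1*(3)*conj(1) + 2*(-1)*conj(1) + 2*(3)*conj(1) + 2*(1)*conj(1)]
      = (1/8)[(7) + (3) + (-2) + (6) + (2)] = 16/8 = 2
  <chi_rho, chi_2> = (1/8)[1*(7)*conj(1) + 1*(3)*conj(1) + 2*(-1)*conj(1) + 2*(3)*conj(-1) + 2*(1)*conj(-1)]
      = (1/8)[(7) + (3) + (-2) + (-6) + (-2)] = 0/8 = 0
  <chi_rho, chi_3> = (1/8)[1*(7)*conj(1) + 1*(3)*conj(1) + 2*(-1)*conj(-1) + 2*(3)*conj(1) + 2*(1)*conj(-1)]
      = (1/8)[(7) + (3) + (2) + (6) + (-2)] = 16/8 = 2
  <chi_rho, chi_4> = (1/8)[1*(7)*conj(1) + 1*(3)*conj(1) + 2*(-1)*conj(-1) + 2*(3)*conj(-1) + 2*(1)*conj(1)]
      = (1/8)[(7) + (3) + (2) + (-6) + (2)] = 8/8 = 1
  <chi_rho, chi_5> = (1/8)[1*(7)*conj(2) + 1*(3)*conj(-2) + 2*(-1)*conj(0) + 2*(3)*conj(0) + 2*(1)*conj(0)]
      = (1/8)[(14) + (-6) + (0) + (0) + (0)] = 8/8 = 1
Dimension check: dim(rho) = sum (mult * dim) = 2*1 + 0*1 + 2*1 + 1*1 + 1*2 = 7 = chi_rho(e) = 7.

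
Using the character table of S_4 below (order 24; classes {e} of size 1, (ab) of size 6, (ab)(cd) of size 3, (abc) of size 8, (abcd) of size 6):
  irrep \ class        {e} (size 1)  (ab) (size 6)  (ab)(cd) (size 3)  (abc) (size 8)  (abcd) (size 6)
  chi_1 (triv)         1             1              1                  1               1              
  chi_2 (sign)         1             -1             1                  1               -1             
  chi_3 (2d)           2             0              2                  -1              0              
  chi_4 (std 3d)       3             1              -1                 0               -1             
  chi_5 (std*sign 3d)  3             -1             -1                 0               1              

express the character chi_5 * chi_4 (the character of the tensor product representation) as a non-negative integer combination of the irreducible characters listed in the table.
chi_5 tensor chi_4 = chi_2 + chi_3 + chi_4 + chi_5 (all other irreducibles have multiplicity 0).

Why: The character of a tensor product is the pointwise product (chi_5 * chi_4)(C) = chi_5(C) * chi_4(C):
  {e}: (3)*(3), (ab): (-1)*(1), (ab)(cd): (-1)*(-1), (abc): (0)*(0), (abcd): (1)*(-1)
so (chi_5 * chi_4) takes values
  {e} -> 9, (ab) -> -1, (ab)(cd) -> 1, (abc) -> 0, (abcd) -> -1.
Now take the inner product of this character with each irreducible chi from the table, <chi_5*chi_4, chi> = (1/24) sum_C |C| (chi_5*chi_4)(C) conj(chi(C)):
  <chi_5*chi_4, chi_1> = (1/24)[1*(9)*conj(1) + 6*(-1)*conj(1) + 3*(1)*conj(1) + 8*(0)*conj(1) + 6*(-1)*conj(1)]
      = (1/24)[(9) + (-6) + (3) + (0) + (-6)] = 0/24 = 0
  <chi_5*chi_4, chi_2> = (1/24)[1*(9)*conj(1) + 6*(-1)*conj(-1) + 3*(1)*conj(1) + 8*(0)*conj(1) + 6*(-1)*conj(-1)]
      = (1/24)[(9) + (6) + (3) + (0) + (6)] = 24/24 = 1
  <chi_5*chi_4, chi_3> = (1/24)[1*(9)*conj(2) + 6*(-1)*conj(0) + 3*(1)*conj(2) + 8*(0)*conj(-1) + 6*(-1)*conj(0)]
      = (1/24)[(18) + (0) + (6) + (0) + (0)] = 24/24 = 1
  <chi_5*chi_4, chi_4> = (1/24)[1*(9)*conj(3) + 6*(-1)*conj(1) + 3*(1)*conj(-1) + 8*(0)*conj(0) + 6*(-1)*conj(-1)]
      = (1/24)[(27) + (-6) + (-3) + (0) + (6)] = 24/24 = 1
  <chi_5*chi_4, chi_5> = (1/24)[1*(9)*conj(3) + 6*(-1)*conj(-1) + 3*(1)*conj(-1) + 8*(0)*conj(0) + 6*(-1)*conj(1)]
      = (1/24)[(27) + (6) + (-3) + (0) + (-6)] = 24/24 = 1
Hence the multiplicities are chi_2: 1, chi_3: 1, chi_4: 1, chi_5: 1. Dimension check: dim(chi_5)*dim(chi_4) = 3*3 = 9 and sum (mult * dim) = 1*1 + 1*2 + 1*3 + 1*3 = 9.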